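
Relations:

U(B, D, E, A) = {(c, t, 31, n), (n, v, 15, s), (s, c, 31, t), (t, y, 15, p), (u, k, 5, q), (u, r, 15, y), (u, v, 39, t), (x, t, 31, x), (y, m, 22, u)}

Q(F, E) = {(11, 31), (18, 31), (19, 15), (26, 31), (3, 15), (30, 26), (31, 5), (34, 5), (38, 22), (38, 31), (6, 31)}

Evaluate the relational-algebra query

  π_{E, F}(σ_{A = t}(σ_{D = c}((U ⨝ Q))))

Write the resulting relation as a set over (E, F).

{(31, 11), (31, 18), (31, 26), (31, 38), (31, 6)}

Natural join on E: {(c, t, 31, n, 11), (c, t, 31, n, 18), (c, t, 31, n, 26), (c, t, 31, n, 38), (c, t, 31, n, 6), (n, v, 15, s, 19), (n, v, 15, s, 3), (s, c, 31, t, 11), (s, c, 31, t, 18), (s, c, 31, t, 26), (s, c, 31, t, 38), (s, c, 31, t, 6), (t, y, 15, p, 19), (t, y, 15, p, 3), (u, k, 5, q, 31), (u, k, 5, q, 34), (u, r, 15, y, 19), (u, r, 15, y, 3), (x, t, 31, x, 11), (x, t, 31, x, 18), (x, t, 31, x, 26), (x, t, 31, x, 38), (x, t, 31, x, 6), (y, m, 22, u, 38)}
Selection D = c: {(s, c, 31, t, 11), (s, c, 31, t, 18), (s, c, 31, t, 26), (s, c, 31, t, 38), (s, c, 31, t, 6)}
Selection A = t: {(s, c, 31, t, 11), (s, c, 31, t, 18), (s, c, 31, t, 26), (s, c, 31, t, 38), (s, c, 31, t, 6)}
Projecting to E, F: {(31, 11), (31, 18), (31, 26), (31, 38), (31, 6)}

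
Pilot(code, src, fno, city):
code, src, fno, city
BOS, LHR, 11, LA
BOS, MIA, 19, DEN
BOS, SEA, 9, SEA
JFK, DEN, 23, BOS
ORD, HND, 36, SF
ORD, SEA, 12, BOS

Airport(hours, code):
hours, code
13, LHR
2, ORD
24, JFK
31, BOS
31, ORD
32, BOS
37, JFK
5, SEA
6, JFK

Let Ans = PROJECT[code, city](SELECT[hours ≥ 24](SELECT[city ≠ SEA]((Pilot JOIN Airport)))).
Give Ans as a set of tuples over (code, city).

Pilot ⋈ Airport (natural join on code): {(BOS, LHR, 11, LA, 31), (BOS, LHR, 11, LA, 32), (BOS, MIA, 19, DEN, 31), (BOS, MIA, 19, DEN, 32), (BOS, SEA, 9, SEA, 31), (BOS, SEA, 9, SEA, 32), (JFK, DEN, 23, BOS, 24), (JFK, DEN, 23, BOS, 37), (JFK, DEN, 23, BOS, 6), (ORD, HND, 36, SF, 2), (ORD, HND, 36, SF, 31), (ORD, SEA, 12, BOS, 2), (ORD, SEA, 12, BOS, 31)}
Selection city ≠ SEA: {(BOS, LHR, 11, LA, 31), (BOS, LHR, 11, LA, 32), (BOS, MIA, 19, DEN, 31), (BOS, MIA, 19, DEN, 32), (JFK, DEN, 23, BOS, 24), (JFK, DEN, 23, BOS, 37), (JFK, DEN, 23, BOS, 6), (ORD, HND, 36, SF, 2), (ORD, HND, 36, SF, 31), (ORD, SEA, 12, BOS, 2), (ORD, SEA, 12, BOS, 31)}
Selection hours ≥ 24: {(BOS, LHR, 11, LA, 31), (BOS, LHR, 11, LA, 32), (BOS, MIA, 19, DEN, 31), (BOS, MIA, 19, DEN, 32), (JFK, DEN, 23, BOS, 24), (JFK, DEN, 23, BOS, 37), (ORD, HND, 36, SF, 31), (ORD, SEA, 12, BOS, 31)}
Projecting to code, city (3 duplicate(s) eliminated): {(BOS, DEN), (BOS, LA), (JFK, BOS), (ORD, BOS), (ORD, SF)}

{(BOS, DEN), (BOS, LA), (JFK, BOS), (ORD, BOS), (ORD, SF)}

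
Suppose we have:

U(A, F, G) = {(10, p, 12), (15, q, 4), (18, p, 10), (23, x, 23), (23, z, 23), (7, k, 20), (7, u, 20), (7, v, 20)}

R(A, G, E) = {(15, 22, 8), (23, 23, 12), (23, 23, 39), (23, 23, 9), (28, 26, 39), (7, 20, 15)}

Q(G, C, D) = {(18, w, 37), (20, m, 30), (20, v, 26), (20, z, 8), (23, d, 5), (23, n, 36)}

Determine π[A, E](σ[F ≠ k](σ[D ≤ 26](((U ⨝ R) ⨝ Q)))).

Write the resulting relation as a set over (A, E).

Joining U and R on A, G yields {(23, x, 23, 12), (23, x, 23, 39), (23, x, 23, 9), (23, z, 23, 12), (23, z, 23, 39), (23, z, 23, 9), (7, k, 20, 15), (7, u, 20, 15), (7, v, 20, 15)}.
Joining (U ⨝ R) and Q on G yields {(23, x, 23, 12, d, 5), (23, x, 23, 12, n, 36), (23, x, 23, 39, d, 5), (23, x, 23, 39, n, 36), (23, x, 23, 9, d, 5), (23, x, 23, 9, n, 36), (23, z, 23, 12, d, 5), (23, z, 23, 12, n, 36), (23, z, 23, 39, d, 5), (23, z, 23, 39, n, 36), (23, z, 23, 9, d, 5), (23, z, 23, 9, n, 36), (7, k, 20, 15, m, 30), (7, k, 20, 15, v, 26), (7, k, 20, 15, z, 8), (7, u, 20, 15, m, 30), (7, u, 20, 15, v, 26), (7, u, 20, 15, z, 8), (7, v, 20, 15, m, 30), (7, v, 20, 15, v, 26), (7, v, 20, 15, z, 8)}.
Selection D ≤ 26: {(23, x, 23, 12, d, 5), (23, x, 23, 39, d, 5), (23, x, 23, 9, d, 5), (23, z, 23, 12, d, 5), (23, z, 23, 39, d, 5), (23, z, 23, 9, d, 5), (7, k, 20, 15, v, 26), (7, k, 20, 15, z, 8), (7, u, 20, 15, v, 26), (7, u, 20, 15, z, 8), (7, v, 20, 15, v, 26), (7, v, 20, 15, z, 8)}
Selection F ≠ k: {(23, x, 23, 12, d, 5), (23, x, 23, 39, d, 5), (23, x, 23, 9, d, 5), (23, z, 23, 12, d, 5), (23, z, 23, 39, d, 5), (23, z, 23, 9, d, 5), (7, u, 20, 15, v, 26), (7, u, 20, 15, z, 8), (7, v, 20, 15, v, 26), (7, v, 20, 15, z, 8)}
π[A, E]: project onto (A, E) (6 duplicate(s) eliminated) → {(23, 12), (23, 39), (23, 9), (7, 15)}

{(23, 12), (23, 39), (23, 9), (7, 15)}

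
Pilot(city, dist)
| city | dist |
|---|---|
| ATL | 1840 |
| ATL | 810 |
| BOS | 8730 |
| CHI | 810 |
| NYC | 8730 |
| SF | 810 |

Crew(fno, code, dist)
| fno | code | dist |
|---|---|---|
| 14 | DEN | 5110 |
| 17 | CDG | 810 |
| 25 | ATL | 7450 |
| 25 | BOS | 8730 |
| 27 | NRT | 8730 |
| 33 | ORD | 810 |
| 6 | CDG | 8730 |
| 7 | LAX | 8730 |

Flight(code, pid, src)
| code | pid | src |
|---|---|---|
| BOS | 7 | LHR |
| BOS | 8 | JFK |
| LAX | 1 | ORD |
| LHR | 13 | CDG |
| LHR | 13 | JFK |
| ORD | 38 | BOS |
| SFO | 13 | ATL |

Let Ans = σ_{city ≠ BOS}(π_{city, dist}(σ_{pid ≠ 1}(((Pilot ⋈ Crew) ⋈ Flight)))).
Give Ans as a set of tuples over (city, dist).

{(ATL, 810), (CHI, 810), (NYC, 8730), (SF, 810)}

Joining Pilot and Crew on dist yields {(ATL, 810, 17, CDG), (ATL, 810, 33, ORD), (BOS, 8730, 25, BOS), (BOS, 8730, 27, NRT), (BOS, 8730, 6, CDG), (BOS, 8730, 7, LAX), (CHI, 810, 17, CDG), (CHI, 810, 33, ORD), (NYC, 8730, 25, BOS), (NYC, 8730, 27, NRT), (NYC, 8730, 6, CDG), (NYC, 8730, 7, LAX), (SF, 810, 17, CDG), (SF, 810, 33, ORD)}.
Joining (Pilot ⋈ Crew) and Flight on code yields {(ATL, 810, 33, ORD, 38, BOS), (BOS, 8730, 25, BOS, 7, LHR), (BOS, 8730, 25, BOS, 8, JFK), (BOS, 8730, 7, LAX, 1, ORD), (CHI, 810, 33, ORD, 38, BOS), (NYC, 8730, 25, BOS, 7, LHR), (NYC, 8730, 25, BOS, 8, JFK), (NYC, 8730, 7, LAX, 1, ORD), (SF, 810, 33, ORD, 38, BOS)}.
Selection pid ≠ 1: {(ATL, 810, 33, ORD, 38, BOS), (BOS, 8730, 25, BOS, 7, LHR), (BOS, 8730, 25, BOS, 8, JFK), (CHI, 810, 33, ORD, 38, BOS), (NYC, 8730, 25, BOS, 7, LHR), (NYC, 8730, 25, BOS, 8, JFK), (SF, 810, 33, ORD, 38, BOS)}
Projecting to city, dist (2 duplicate(s) eliminated): {(ATL, 810), (BOS, 8730), (CHI, 810), (NYC, 8730), (SF, 810)}
Selection city ≠ BOS: {(ATL, 810), (CHI, 810), (NYC, 8730), (SF, 810)}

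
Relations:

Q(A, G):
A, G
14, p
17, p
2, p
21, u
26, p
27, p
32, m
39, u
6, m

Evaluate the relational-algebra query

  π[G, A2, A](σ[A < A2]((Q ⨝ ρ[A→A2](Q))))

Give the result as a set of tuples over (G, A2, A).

ρ[A→A2]: schema becomes (A2, G); tuples unchanged.
Joining Q and ρ[A→A2](Q) on G yields {(14, p, 14), (14, p, 17), (14, p, 2), (14, p, 26), (14, p, 27), (17, p, 14), (17, p, 17), (17, p, 2), (17, p, 26), (17, p, 27), (2, p, 14), (2, p, 17), (2, p, 2), (2, p, 26), (2, p, 27), (21, u, 21), (21, u, 39), (26, p, 14), (26, p, 17), (26, p, 2), (26, p, 26), (26, p, 27), (27, p, 14), (27, p, 17), (27, p, 2), (27, p, 26), (27, p, 27), (32, m, 32), (32, m, 6), (39, u, 21), (39, u, 39), (6, m, 32), (6, m, 6)}.
Selection A < A2: {(14, p, 17), (14, p, 26), (14, p, 27), (17, p, 26), (17, p, 27), (2, p, 14), (2, p, 17), (2, p, 26), (2, p, 27), (21, u, 39), (26, p, 27), (6, m, 32)}
Keep only column(s) G, A2, A: {(m, 32, 6), (p, 14, 2), (p, 17, 14), (p, 17, 2), (p, 26, 14), (p, 26, 17), (p, 26, 2), (p, 27, 14), (p, 27, 17), (p, 27, 2), (p, 27, 26), (u, 39, 21)}

{(m, 32, 6), (p, 14, 2), (p, 17, 14), (p, 17, 2), (p, 26, 14), (p, 26, 17), (p, 26, 2), (p, 27, 14), (p, 27, 17), (p, 27, 2), (p, 27, 26), (u, 39, 21)}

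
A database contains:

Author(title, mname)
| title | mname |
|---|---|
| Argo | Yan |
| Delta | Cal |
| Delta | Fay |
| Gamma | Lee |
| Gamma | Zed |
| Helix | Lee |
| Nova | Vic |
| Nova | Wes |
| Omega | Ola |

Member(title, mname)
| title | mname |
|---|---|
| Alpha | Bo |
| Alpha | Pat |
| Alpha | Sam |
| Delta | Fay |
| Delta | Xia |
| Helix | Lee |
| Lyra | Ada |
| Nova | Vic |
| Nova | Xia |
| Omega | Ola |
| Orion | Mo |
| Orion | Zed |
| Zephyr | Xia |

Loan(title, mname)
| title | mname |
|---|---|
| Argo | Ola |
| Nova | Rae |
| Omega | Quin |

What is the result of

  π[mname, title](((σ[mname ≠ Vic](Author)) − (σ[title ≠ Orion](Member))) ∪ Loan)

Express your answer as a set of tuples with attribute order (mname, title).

Apply σ_{mname ≠ Vic}; surviving tuples: {(Argo, Yan), (Delta, Cal), (Delta, Fay), (Gamma, Lee), (Gamma, Zed), (Helix, Lee), (Nova, Wes), (Omega, Ola)}
Apply σ_{title ≠ Orion}; surviving tuples: {(Alpha, Bo), (Alpha, Pat), (Alpha, Sam), (Delta, Fay), (Delta, Xia), (Helix, Lee), (Lyra, Ada), (Nova, Vic), (Nova, Xia), (Omega, Ola), (Zephyr, Xia)}
Difference: {(Argo, Yan), (Delta, Cal), (Delta, Fay), (Gamma, Lee), (Gamma, Zed), (Helix, Lee), (Nova, Wes), (Omega, Ola)} with {(Alpha, Bo), (Alpha, Pat), (Alpha, Sam), (Delta, Fay), (Delta, Xia), (Helix, Lee), (Lyra, Ada), (Nova, Vic), (Nova, Xia), (Omega, Ola), (Zephyr, Xia)} → {(Argo, Yan), (Delta, Cal), (Gamma, Lee), (Gamma, Zed), (Nova, Wes)}
Union: {(Argo, Yan), (Delta, Cal), (Gamma, Lee), (Gamma, Zed), (Nova, Wes)} with {(Argo, Ola), (Nova, Rae), (Omega, Quin)} → {(Argo, Ola), (Argo, Yan), (Delta, Cal), (Gamma, Lee), (Gamma, Zed), (Nova, Rae), (Nova, Wes), (Omega, Quin)}
π_{mname, title} gives {(Cal, Delta), (Lee, Gamma), (Ola, Argo), (Quin, Omega), (Rae, Nova), (Wes, Nova), (Yan, Argo), (Zed, Gamma)}.

{(Cal, Delta), (Lee, Gamma), (Ola, Argo), (Quin, Omega), (Rae, Nova), (Wes, Nova), (Yan, Argo), (Zed, Gamma)}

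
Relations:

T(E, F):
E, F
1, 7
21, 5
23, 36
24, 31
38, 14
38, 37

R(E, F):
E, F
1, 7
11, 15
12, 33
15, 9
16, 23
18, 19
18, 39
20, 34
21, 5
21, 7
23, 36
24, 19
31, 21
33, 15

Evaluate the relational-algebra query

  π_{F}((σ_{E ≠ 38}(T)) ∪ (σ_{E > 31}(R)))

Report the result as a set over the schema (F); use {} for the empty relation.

Selection E ≠ 38: {(1, 7), (21, 5), (23, 36), (24, 31)}
Selection E > 31: {(33, 15)}
Taking the union: {(1, 7), (21, 5), (23, 36), (24, 31), (33, 15)}
π_{F} gives {15, 31, 36, 5, 7}.

{15, 31, 36, 5, 7}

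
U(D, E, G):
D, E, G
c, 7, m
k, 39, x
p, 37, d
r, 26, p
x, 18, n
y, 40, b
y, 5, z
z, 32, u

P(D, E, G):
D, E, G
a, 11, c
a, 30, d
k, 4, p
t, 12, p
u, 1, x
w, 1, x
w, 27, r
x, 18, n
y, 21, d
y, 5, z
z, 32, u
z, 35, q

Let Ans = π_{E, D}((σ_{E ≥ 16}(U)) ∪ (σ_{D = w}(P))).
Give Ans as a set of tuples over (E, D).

{(1, w), (18, x), (26, r), (27, w), (32, z), (37, p), (39, k), (40, y)}

Selection E ≥ 16: {(k, 39, x), (p, 37, d), (r, 26, p), (x, 18, n), (y, 40, b), (z, 32, u)}
Selection D = w: {(w, 1, x), (w, 27, r)}
Taking the union: {(k, 39, x), (p, 37, d), (r, 26, p), (w, 1, x), (w, 27, r), (x, 18, n), (y, 40, b), (z, 32, u)}
π[E, D]: project onto (E, D) → {(1, w), (18, x), (26, r), (27, w), (32, z), (37, p), (39, k), (40, y)}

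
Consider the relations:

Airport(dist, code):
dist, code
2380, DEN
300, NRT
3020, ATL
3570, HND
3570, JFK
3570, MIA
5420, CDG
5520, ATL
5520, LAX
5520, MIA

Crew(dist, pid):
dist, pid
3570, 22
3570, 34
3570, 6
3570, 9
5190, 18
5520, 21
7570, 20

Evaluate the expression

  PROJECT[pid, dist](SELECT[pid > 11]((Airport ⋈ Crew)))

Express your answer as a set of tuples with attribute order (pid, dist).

{(21, 5520), (22, 3570), (34, 3570)}

Airport ⋈ Crew (natural join on dist): {(3570, HND, 22), (3570, HND, 34), (3570, HND, 6), (3570, HND, 9), (3570, JFK, 22), (3570, JFK, 34), (3570, JFK, 6), (3570, JFK, 9), (3570, MIA, 22), (3570, MIA, 34), (3570, MIA, 6), (3570, MIA, 9), (5520, ATL, 21), (5520, LAX, 21), (5520, MIA, 21)}
Filtering on pid > 11 leaves {(3570, HND, 22), (3570, HND, 34), (3570, JFK, 22), (3570, JFK, 34), (3570, MIA, 22), (3570, MIA, 34), (5520, ATL, 21), (5520, LAX, 21), (5520, MIA, 21)}.
Projecting to pid, dist (6 duplicate(s) eliminated): {(21, 5520), (22, 3570), (34, 3570)}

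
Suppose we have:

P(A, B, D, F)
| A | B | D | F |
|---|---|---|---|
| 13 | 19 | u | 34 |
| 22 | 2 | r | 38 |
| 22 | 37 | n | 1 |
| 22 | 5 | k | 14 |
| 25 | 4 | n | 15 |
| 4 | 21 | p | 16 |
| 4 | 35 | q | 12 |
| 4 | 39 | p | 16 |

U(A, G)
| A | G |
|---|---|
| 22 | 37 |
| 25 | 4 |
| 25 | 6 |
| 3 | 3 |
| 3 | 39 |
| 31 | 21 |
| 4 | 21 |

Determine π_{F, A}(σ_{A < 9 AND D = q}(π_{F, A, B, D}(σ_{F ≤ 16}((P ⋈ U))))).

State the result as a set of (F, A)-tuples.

{(12, 4)}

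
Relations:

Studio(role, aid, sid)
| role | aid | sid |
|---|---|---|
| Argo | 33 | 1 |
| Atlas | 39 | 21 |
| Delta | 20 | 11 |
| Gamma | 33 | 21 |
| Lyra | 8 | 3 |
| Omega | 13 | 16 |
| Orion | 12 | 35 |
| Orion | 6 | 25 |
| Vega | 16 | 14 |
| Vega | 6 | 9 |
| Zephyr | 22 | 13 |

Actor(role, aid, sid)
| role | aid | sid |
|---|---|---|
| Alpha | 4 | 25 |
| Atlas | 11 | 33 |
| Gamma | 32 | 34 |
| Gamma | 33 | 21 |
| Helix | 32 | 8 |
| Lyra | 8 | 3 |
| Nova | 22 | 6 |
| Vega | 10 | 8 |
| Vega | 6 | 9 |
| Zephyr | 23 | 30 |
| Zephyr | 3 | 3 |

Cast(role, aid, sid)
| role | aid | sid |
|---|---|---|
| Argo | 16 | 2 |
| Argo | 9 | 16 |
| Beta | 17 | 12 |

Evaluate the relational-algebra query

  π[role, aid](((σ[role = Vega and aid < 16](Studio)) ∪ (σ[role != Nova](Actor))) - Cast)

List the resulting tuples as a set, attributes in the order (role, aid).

Filtering on role = Vega and aid < 16 leaves {(Vega, 6, 9)}.
Filtering on role != Nova leaves {(Alpha, 4, 25), (Atlas, 11, 33), (Gamma, 32, 34), (Gamma, 33, 21), (Helix, 32, 8), (Lyra, 8, 3), (Vega, 10, 8), (Vega, 6, 9), (Zephyr, 23, 30), (Zephyr, 3, 3)}.
Union: {(Vega, 6, 9)} with {(Alpha, 4, 25), (Atlas, 11, 33), (Gamma, 32, 34), (Gamma, 33, 21), (Helix, 32, 8), (Lyra, 8, 3), (Vega, 10, 8), (Vega, 6, 9), (Zephyr, 23, 30), (Zephyr, 3, 3)} → {(Alpha, 4, 25), (Atlas, 11, 33), (Gamma, 32, 34), (Gamma, 33, 21), (Helix, 32, 8), (Lyra, 8, 3), (Vega, 10, 8), (Vega, 6, 9), (Zephyr, 23, 30), (Zephyr, 3, 3)}
Difference: {(Alpha, 4, 25), (Atlas, 11, 33), (Gamma, 32, 34), (Gamma, 33, 21), (Helix, 32, 8), (Lyra, 8, 3), (Vega, 10, 8), (Vega, 6, 9), (Zephyr, 23, 30), (Zephyr, 3, 3)} with {(Argo, 16, 2), (Argo, 9, 16), (Beta, 17, 12)} → {(Alpha, 4, 25), (Atlas, 11, 33), (Gamma, 32, 34), (Gamma, 33, 21), (Helix, 32, 8), (Lyra, 8, 3), (Vega, 10, 8), (Vega, 6, 9), (Zephyr, 23, 30), (Zephyr, 3, 3)}
π_{role, aid} gives {(Alpha, 4), (Atlas, 11), (Gamma, 32), (Gamma, 33), (Helix, 32), (Lyra, 8), (Vega, 10), (Vega, 6), (Zephyr, 23), (Zephyr, 3)}.

{(Alpha, 4), (Atlas, 11), (Gamma, 32), (Gamma, 33), (Helix, 32), (Lyra, 8), (Vega, 10), (Vega, 6), (Zephyr, 23), (Zephyr, 3)}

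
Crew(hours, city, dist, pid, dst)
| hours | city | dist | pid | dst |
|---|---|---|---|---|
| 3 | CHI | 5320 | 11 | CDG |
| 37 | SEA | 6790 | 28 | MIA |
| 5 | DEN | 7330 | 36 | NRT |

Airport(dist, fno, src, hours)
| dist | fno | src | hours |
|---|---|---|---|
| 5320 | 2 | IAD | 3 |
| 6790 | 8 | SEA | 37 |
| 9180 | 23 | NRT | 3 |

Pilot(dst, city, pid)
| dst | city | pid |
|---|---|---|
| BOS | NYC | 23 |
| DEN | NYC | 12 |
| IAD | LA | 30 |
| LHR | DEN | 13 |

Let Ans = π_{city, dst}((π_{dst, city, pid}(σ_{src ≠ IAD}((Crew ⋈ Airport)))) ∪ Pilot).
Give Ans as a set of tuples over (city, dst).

{(DEN, LHR), (LA, IAD), (NYC, BOS), (NYC, DEN), (SEA, MIA)}

Natural join on hours, dist: {(3, CHI, 5320, 11, CDG, 2, IAD), (37, SEA, 6790, 28, MIA, 8, SEA)}
σ[src ≠ IAD]: keep tuples satisfying src ≠ IAD → {(37, SEA, 6790, 28, MIA, 8, SEA)}
Projecting to dst, city, pid: {(MIA, SEA, 28)}
Set union of the two operands is {(BOS, NYC, 23), (DEN, NYC, 12), (IAD, LA, 30), (LHR, DEN, 13), (MIA, SEA, 28)}.
Projecting to city, dst: {(DEN, LHR), (LA, IAD), (NYC, BOS), (NYC, DEN), (SEA, MIA)}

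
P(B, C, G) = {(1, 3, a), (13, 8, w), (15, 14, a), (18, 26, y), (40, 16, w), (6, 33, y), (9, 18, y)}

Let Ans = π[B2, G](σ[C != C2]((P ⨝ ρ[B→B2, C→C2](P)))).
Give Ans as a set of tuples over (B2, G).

ρ[B→B2, C→C2]: schema becomes (B2, C2, G); tuples unchanged.
Joining P and ρ[B→B2, C→C2](P) on G yields {(1, 3, a, 1, 3), (1, 3, a, 15, 14), (13, 8, w, 13, 8), (13, 8, w, 40, 16), (15, 14, a, 1, 3), (15, 14, a, 15, 14), (18, 26, y, 18, 26), (18, 26, y, 6, 33), (18, 26, y, 9, 18), (40, 16, w, 13, 8), (40, 16, w, 40, 16), (6, 33, y, 18, 26), (6, 33, y, 6, 33), (6, 33, y, 9, 18), (9, 18, y, 18, 26), (9, 18, y, 6, 33), (9, 18, y, 9, 18)}.
Filtering on C != C2 leaves {(1, 3, a, 15, 14), (13, 8, w, 40, 16), (15, 14, a, 1, 3), (18, 26, y, 6, 33), (18, 26, y, 9, 18), (40, 16, w, 13, 8), (6, 33, y, 18, 26), (6, 33, y, 9, 18), (9, 18, y, 18, 26), (9, 18, y, 6, 33)}.
Projecting to B2, G (3 duplicate(s) eliminated): {(1, a), (13, w), (15, a), (18, y), (40, w), (6, y), (9, y)}

{(1, a), (13, w), (15, a), (18, y), (40, w), (6, y), (9, y)}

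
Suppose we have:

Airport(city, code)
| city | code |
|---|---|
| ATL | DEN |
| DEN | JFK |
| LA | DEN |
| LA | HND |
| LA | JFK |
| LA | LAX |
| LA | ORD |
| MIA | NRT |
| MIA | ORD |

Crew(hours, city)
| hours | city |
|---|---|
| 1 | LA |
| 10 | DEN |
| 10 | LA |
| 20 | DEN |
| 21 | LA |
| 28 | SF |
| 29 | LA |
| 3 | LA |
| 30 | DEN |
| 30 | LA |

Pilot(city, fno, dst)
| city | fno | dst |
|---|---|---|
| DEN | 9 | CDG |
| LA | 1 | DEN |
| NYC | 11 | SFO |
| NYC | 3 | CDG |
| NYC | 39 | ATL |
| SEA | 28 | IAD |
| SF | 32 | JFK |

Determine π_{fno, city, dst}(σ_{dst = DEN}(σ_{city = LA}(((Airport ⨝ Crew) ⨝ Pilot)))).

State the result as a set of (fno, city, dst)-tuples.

{(1, LA, DEN)}

Joining Airport and Crew on city yields {(DEN, JFK, 10), (DEN, JFK, 20), (DEN, JFK, 30), (LA, DEN, 1), (LA, DEN, 10), (LA, DEN, 21), (LA, DEN, 29), (LA, DEN, 3), (LA, DEN, 30), (LA, HND, 1), (LA, HND, 10), (LA, HND, 21), (LA, HND, 29), (LA, HND, 3), (LA, HND, 30), (LA, JFK, 1), (LA, JFK, 10), (LA, JFK, 21), (LA, JFK, 29), (LA, JFK, 3), (LA, JFK, 30), (LA, LAX, 1), (LA, LAX, 10), (LA, LAX, 21), (LA, LAX, 29), (LA, LAX, 3), (LA, LAX, 30), (LA, ORD, 1), (LA, ORD, 10), (LA, ORD, 21), (LA, ORD, 29), (LA, ORD, 3), (LA, ORD, 30)}.
Joining (Airport ⨝ Crew) and Pilot on city yields {(DEN, JFK, 10, 9, CDG), (DEN, JFK, 20, 9, CDG), (DEN, JFK, 30, 9, CDG), (LA, DEN, 1, 1, DEN), (LA, DEN, 10, 1, DEN), (LA, DEN, 21, 1, DEN), (LA, DEN, 29, 1, DEN), (LA, DEN, 3, 1, DEN), (LA, DEN, 30, 1, DEN), (LA, HND, 1, 1, DEN), (LA, HND, 10, 1, DEN), (LA, HND, 21, 1, DEN), (LA, HND, 29, 1, DEN), (LA, HND, 3, 1, DEN), (LA, HND, 30, 1, DEN), (LA, JFK, 1, 1, DEN), (LA, JFK, 10, 1, DEN), (LA, JFK, 21, 1, DEN), (LA, JFK, 29, 1, DEN), (LA, JFK, 3, 1, DEN), (LA, JFK, 30, 1, DEN), (LA, LAX, 1, 1, DEN), (LA, LAX, 10, 1, DEN), (LA, LAX, 21, 1, DEN), (LA, LAX, 29, 1, DEN), (LA, LAX, 3, 1, DEN), (LA, LAX, 30, 1, DEN), (LA, ORD, 1, 1, DEN), (LA, ORD, 10, 1, DEN), (LA, ORD, 21, 1, DEN), (LA, ORD, 29, 1, DEN), (LA, ORD, 3, 1, DEN), (LA, ORD, 30, 1, DEN)}.
σ[city = LA]: keep tuples satisfying city = LA → {(LA, DEN, 1, 1, DEN), (LA, DEN, 10, 1, DEN), (LA, DEN, 21, 1, DEN), (LA, DEN, 29, 1, DEN), (LA, DEN, 3, 1, DEN), (LA, DEN, 30, 1, DEN), (LA, HND, 1, 1, DEN), (LA, HND, 10, 1, DEN), (LA, HND, 21, 1, DEN), (LA, HND, 29, 1, DEN), (LA, HND, 3, 1, DEN), (LA, HND, 30, 1, DEN), (LA, JFK, 1, 1, DEN), (LA, JFK, 10, 1, DEN), (LA, JFK, 21, 1, DEN), (LA, JFK, 29, 1, DEN), (LA, JFK, 3, 1, DEN), (LA, JFK, 30, 1, DEN), (LA, LAX, 1, 1, DEN), (LA, LAX, 10, 1, DEN), (LA, LAX, 21, 1, DEN), (LA, LAX, 29, 1, DEN), (LA, LAX, 3, 1, DEN), (LA, LAX, 30, 1, DEN), (LA, ORD, 1, 1, DEN), (LA, ORD, 10, 1, DEN), (LA, ORD, 21, 1, DEN), (LA, ORD, 29, 1, DEN), (LA, ORD, 3, 1, DEN), (LA, ORD, 30, 1, DEN)}
σ[dst = DEN]: keep tuples satisfying dst = DEN → {(LA, DEN, 1, 1, DEN), (LA, DEN, 10, 1, DEN), (LA, DEN, 21, 1, DEN), (LA, DEN, 29, 1, DEN), (LA, DEN, 3, 1, DEN), (LA, DEN, 30, 1, DEN), (LA, HND, 1, 1, DEN), (LA, HND, 10, 1, DEN), (LA, HND, 21, 1, DEN), (LA, HND, 29, 1, DEN), (LA, HND, 3, 1, DEN), (LA, HND, 30, 1, DEN), (LA, JFK, 1, 1, DEN), (LA, JFK, 10, 1, DEN), (LA, JFK, 21, 1, DEN), (LA, JFK, 29, 1, DEN), (LA, JFK, 3, 1, DEN), (LA, JFK, 30, 1, DEN), (LA, LAX, 1, 1, DEN), (LA, LAX, 10, 1, DEN), (LA, LAX, 21, 1, DEN), (LA, LAX, 29, 1, DEN), (LA, LAX, 3, 1, DEN), (LA, LAX, 30, 1, DEN), (LA, ORD, 1, 1, DEN), (LA, ORD, 10, 1, DEN), (LA, ORD, 21, 1, DEN), (LA, ORD, 29, 1, DEN), (LA, ORD, 3, 1, DEN), (LA, ORD, 30, 1, DEN)}
Projecting to fno, city, dst (29 duplicate(s) eliminated): {(1, LA, DEN)}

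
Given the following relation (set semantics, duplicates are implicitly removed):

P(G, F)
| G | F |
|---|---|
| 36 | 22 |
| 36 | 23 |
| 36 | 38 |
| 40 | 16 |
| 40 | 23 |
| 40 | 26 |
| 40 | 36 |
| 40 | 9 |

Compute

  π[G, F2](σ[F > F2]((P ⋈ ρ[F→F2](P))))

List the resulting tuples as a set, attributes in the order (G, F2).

ρ[F→F2]: schema becomes (G, F2); tuples unchanged.
Natural join on G: {(36, 22, 22), (36, 22, 23), (36, 22, 38), (36, 23, 22), (36, 23, 23), (36, 23, 38), (36, 38, 22), (36, 38, 23), (36, 38, 38), (40, 16, 16), (40, 16, 23), (40, 16, 26), (40, 16, 36), (40, 16, 9), (40, 23, 16), (40, 23, 23), (40, 23, 26), (40, 23, 36), (40, 23, 9), (40, 26, 16), (40, 26, 23), (40, 26, 26), (40, 26, 36), (40, 26, 9), (40, 36, 16), (40, 36, 23), (40, 36, 26), (40, 36, 36), (40, 36, 9), (40, 9, 16), (40, 9, 23), (40, 9, 26), (40, 9, 36), (40, 9, 9)}
Apply σ_{F > F2}; surviving tuples: {(36, 23, 22), (36, 38, 22), (36, 38, 23), (40, 16, 9), (40, 23, 16), (40, 23, 9), (40, 26, 16), (40, 26, 23), (40, 26, 9), (40, 36, 16), (40, 36, 23), (40, 36, 26), (40, 36, 9)}
Projecting to G, F2 (7 duplicate(s) eliminated): {(36, 22), (36, 23), (40, 16), (40, 23), (40, 26), (40, 9)}

{(36, 22), (36, 23), (40, 16), (40, 23), (40, 26), (40, 9)}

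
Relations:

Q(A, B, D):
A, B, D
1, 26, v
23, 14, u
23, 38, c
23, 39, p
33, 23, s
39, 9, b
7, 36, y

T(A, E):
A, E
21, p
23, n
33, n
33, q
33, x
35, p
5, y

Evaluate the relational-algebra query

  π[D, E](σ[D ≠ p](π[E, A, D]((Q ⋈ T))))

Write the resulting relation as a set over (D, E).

Q ⋈ T (natural join on A): {(23, 14, u, n), (23, 38, c, n), (23, 39, p, n), (33, 23, s, n), (33, 23, s, q), (33, 23, s, x)}
Keep only column(s) E, A, D: {(n, 23, c), (n, 23, p), (n, 23, u), (n, 33, s), (q, 33, s), (x, 33, s)}
Apply σ_{D ≠ p}; surviving tuples: {(n, 23, c), (n, 23, u), (n, 33, s), (q, 33, s), (x, 33, s)}
Keep only column(s) D, E: {(c, n), (s, n), (s, q), (s, x), (u, n)}

{(c, n), (s, n), (s, q), (s, x), (u, n)}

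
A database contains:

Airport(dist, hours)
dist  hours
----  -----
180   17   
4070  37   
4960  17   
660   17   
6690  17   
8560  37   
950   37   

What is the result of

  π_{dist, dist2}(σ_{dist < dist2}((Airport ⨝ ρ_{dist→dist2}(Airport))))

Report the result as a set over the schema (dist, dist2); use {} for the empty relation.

ρ[dist→dist2]: schema becomes (dist2, hours); tuples unchanged.
Natural join on hours: {(180, 17, 180), (180, 17, 4960), (180, 17, 660), (180, 17, 6690), (4070, 37, 4070), (4070, 37, 8560), (4070, 37, 950), (4960, 17, 180), (4960, 17, 4960), (4960, 17, 660), (4960, 17, 6690), (660, 17, 180), (660, 17, 4960), (660, 17, 660), (660, 17, 6690), (6690, 17, 180), (6690, 17, 4960), (6690, 17, 660), (6690, 17, 6690), (8560, 37, 4070), (8560, 37, 8560), (8560, 37, 950), (950, 37, 4070), (950, 37, 8560), (950, 37, 950)}
Selection dist < dist2: {(180, 17, 4960), (180, 17, 660), (180, 17, 6690), (4070, 37, 8560), (4960, 17, 6690), (660, 17, 4960), (660, 17, 6690), (950, 37, 4070), (950, 37, 8560)}
π_{dist, dist2} gives {(180, 4960), (180, 660), (180, 6690), (4070, 8560), (4960, 6690), (660, 4960), (660, 6690), (950, 4070), (950, 8560)}.

{(180, 4960), (180, 660), (180, 6690), (4070, 8560), (4960, 6690), (660, 4960), (660, 6690), (950, 4070), (950, 8560)}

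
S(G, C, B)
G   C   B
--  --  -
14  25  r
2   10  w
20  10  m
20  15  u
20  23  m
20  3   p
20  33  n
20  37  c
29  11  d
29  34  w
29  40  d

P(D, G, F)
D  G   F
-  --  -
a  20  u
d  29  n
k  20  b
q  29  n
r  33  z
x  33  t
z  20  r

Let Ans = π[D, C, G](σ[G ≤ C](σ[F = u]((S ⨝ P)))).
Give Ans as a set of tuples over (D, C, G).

Natural join on G: {(20, 10, m, a, u), (20, 10, m, k, b), (20, 10, m, z, r), (20, 15, u, a, u), (20, 15, u, k, b), (20, 15, u, z, r), (20, 23, m, a, u), (20, 23, m, k, b), (20, 23, m, z, r), (20, 3, p, a, u), (20, 3, p, k, b), (20, 3, p, z, r), (20, 33, n, a, u), (20, 33, n, k, b), (20, 33, n, z, r), (20, 37, c, a, u), (20, 37, c, k, b), (20, 37, c, z, r), (29, 11, d, d, n), (29, 11, d, q, n), (29, 34, w, d, n), (29, 34, w, q, n), (29, 40, d, d, n), (29, 40, d, q, n)}
Apply σ_{F = u}; surviving tuples: {(20, 10, m, a, u), (20, 15, u, a, u), (20, 23, m, a, u), (20, 3, p, a, u), (20, 33, n, a, u), (20, 37, c, a, u)}
Apply σ_{G ≤ C}; surviving tuples: {(20, 23, m, a, u), (20, 33, n, a, u), (20, 37, c, a, u)}
π[D, C, G]: project onto (D, C, G) → {(a, 23, 20), (a, 33, 20), (a, 37, 20)}

{(a, 23, 20), (a, 33, 20), (a, 37, 20)}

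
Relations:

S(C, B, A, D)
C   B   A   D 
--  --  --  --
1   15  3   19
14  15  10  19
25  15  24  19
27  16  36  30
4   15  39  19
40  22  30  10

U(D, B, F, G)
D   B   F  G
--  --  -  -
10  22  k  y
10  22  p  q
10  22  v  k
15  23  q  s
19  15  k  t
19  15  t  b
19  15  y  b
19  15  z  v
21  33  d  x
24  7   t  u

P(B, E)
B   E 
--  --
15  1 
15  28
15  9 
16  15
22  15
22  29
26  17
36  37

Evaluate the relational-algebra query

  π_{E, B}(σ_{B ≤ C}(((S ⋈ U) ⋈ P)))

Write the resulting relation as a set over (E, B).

Joining S and U on B, D yields {(1, 15, 3, 19, k, t), (1, 15, 3, 19, t, b), (1, 15, 3, 19, y, b), (1, 15, 3, 19, z, v), (14, 15, 10, 19, k, t), (14, 15, 10, 19, t, b), (14, 15, 10, 19, y, b), (14, 15, 10, 19, z, v), (25, 15, 24, 19, k, t), (25, 15, 24, 19, t, b), (25, 15, 24, 19, y, b), (25, 15, 24, 19, z, v), (4, 15, 39, 19, k, t), (4, 15, 39, 19, t, b), (4, 15, 39, 19, y, b), (4, 15, 39, 19, z, v), (40, 22, 30, 10, k, y), (40, 22, 30, 10, p, q), (40, 22, 30, 10, v, k)}.
Joining (S ⋈ U) and P on B yields {(1, 15, 3, 19, k, t, 1), (1, 15, 3, 19, k, t, 28), (1, 15, 3, 19, k, t, 9), (1, 15, 3, 19, t, b, 1), (1, 15, 3, 19, t, b, 28), (1, 15, 3, 19, t, b, 9), (1, 15, 3, 19, y, b, 1), (1, 15, 3, 19, y, b, 28), (1, 15, 3, 19, y, b, 9), (1, 15, 3, 19, z, v, 1), (1, 15, 3, 19, z, v, 28), (1, 15, 3, 19, z, v, 9), (14, 15, 10, 19, k, t, 1), (14, 15, 10, 19, k, t, 28), (14, 15, 10, 19, k, t, 9), (14, 15, 10, 19, t, b, 1), (14, 15, 10, 19, t, b, 28), (14, 15, 10, 19, t, b, 9), (14, 15, 10, 19, y, b, 1), (14, 15, 10, 19, y, b, 28), (14, 15, 10, 19, y, b, 9), (14, 15, 10, 19, z, v, 1), (14, 15, 10, 19, z, v, 28), (14, 15, 10, 19, z, v, 9), (25, 15, 24, 19, k, t, 1), (25, 15, 24, 19, k, t, 28), (25, 15, 24, 19, k, t, 9), (25, 15, 24, 19, t, b, 1), (25, 15, 24, 19, t, b, 28), (25, 15, 24, 19, t, b, 9), (25, 15, 24, 19, y, b, 1), (25, 15, 24, 19, y, b, 28), (25, 15, 24, 19, y, b, 9), (25, 15, 24, 19, z, v, 1), (25, 15, 24, 19, z, v, 28), (25, 15, 24, 19, z, v, 9), (4, 15, 39, 19, k, t, 1), (4, 15, 39, 19, k, t, 28), (4, 15, 39, 19, k, t, 9), (4, 15, 39, 19, t, b, 1), (4, 15, 39, 19, t, b, 28), (4, 15, 39, 19, t, b, 9), (4, 15, 39, 19, y, b, 1), (4, 15, 39, 19, y, b, 28), (4, 15, 39, 19, y, b, 9), (4, 15, 39, 19, z, v, 1), (4, 15, 39, 19, z, v, 28), (4, 15, 39, 19, z, v, 9), (40, 22, 30, 10, k, y, 15), (40, 22, 30, 10, k, y, 29), (40, 22, 30, 10, p, q, 15), (40, 22, 30, 10, p, q, 29), (40, 22, 30, 10, v, k, 15), (40, 22, 30, 10, v, k, 29)}.
Filtering on B ≤ C leaves {(25, 15, 24, 19, k, t, 1), (25, 15, 24, 19, k, t, 28), (25, 15, 24, 19, k, t, 9), (25, 15, 24, 19, t, b, 1), (25, 15, 24, 19, t, b, 28), (25, 15, 24, 19, t, b, 9), (25, 15, 24, 19, y, b, 1), (25, 15, 24, 19, y, b, 28), (25, 15, 24, 19, y, b, 9), (25, 15, 24, 19, z, v, 1), (25, 15, 24, 19, z, v, 28), (25, 15, 24, 19, z, v, 9), (40, 22, 30, 10, k, y, 15), (40, 22, 30, 10, k, y, 29), (40, 22, 30, 10, p, q, 15), (40, 22, 30, 10, p, q, 29), (40, 22, 30, 10, v, k, 15), (40, 22, 30, 10, v, k, 29)}.
π[E, B]: project onto (E, B) (13 duplicate(s) eliminated) → {(1, 15), (15, 22), (28, 15), (29, 22), (9, 15)}

{(1, 15), (15, 22), (28, 15), (29, 22), (9, 15)}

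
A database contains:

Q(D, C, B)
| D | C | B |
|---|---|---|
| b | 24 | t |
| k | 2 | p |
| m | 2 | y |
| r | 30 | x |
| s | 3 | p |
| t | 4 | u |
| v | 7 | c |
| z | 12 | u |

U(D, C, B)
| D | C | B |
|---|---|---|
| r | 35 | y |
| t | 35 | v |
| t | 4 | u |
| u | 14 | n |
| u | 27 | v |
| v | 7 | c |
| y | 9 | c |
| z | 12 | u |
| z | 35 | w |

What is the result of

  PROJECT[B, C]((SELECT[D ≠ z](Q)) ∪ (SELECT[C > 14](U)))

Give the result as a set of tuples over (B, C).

{(c, 7), (p, 2), (p, 3), (t, 24), (u, 4), (v, 27), (v, 35), (w, 35), (x, 30), (y, 2), (y, 35)}

σ[D ≠ z]: keep tuples satisfying D ≠ z → {(b, 24, t), (k, 2, p), (m, 2, y), (r, 30, x), (s, 3, p), (t, 4, u), (v, 7, c)}
σ[C > 14]: keep tuples satisfying C > 14 → {(r, 35, y), (t, 35, v), (u, 27, v), (z, 35, w)}
Taking the union: {(b, 24, t), (k, 2, p), (m, 2, y), (r, 30, x), (r, 35, y), (s, 3, p), (t, 35, v), (t, 4, u), (u, 27, v), (v, 7, c), (z, 35, w)}
Projecting to B, C: {(c, 7), (p, 2), (p, 3), (t, 24), (u, 4), (v, 27), (v, 35), (w, 35), (x, 30), (y, 2), (y, 35)}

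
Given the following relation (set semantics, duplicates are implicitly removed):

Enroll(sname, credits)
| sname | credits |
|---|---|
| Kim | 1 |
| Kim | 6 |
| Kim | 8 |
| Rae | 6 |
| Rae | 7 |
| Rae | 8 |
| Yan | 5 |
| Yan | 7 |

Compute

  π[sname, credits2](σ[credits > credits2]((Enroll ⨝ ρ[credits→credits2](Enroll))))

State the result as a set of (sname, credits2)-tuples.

ρ[credits→credits2]: schema becomes (sname, credits2); tuples unchanged.
Joining Enroll and ρ[credits→credits2](Enroll) on sname yields {(Kim, 1, 1), (Kim, 1, 6), (Kim, 1, 8), (Kim, 6, 1), (Kim, 6, 6), (Kim, 6, 8), (Kim, 8, 1), (Kim, 8, 6), (Kim, 8, 8), (Rae, 6, 6), (Rae, 6, 7), (Rae, 6, 8), (Rae, 7, 6), (Rae, 7, 7), (Rae, 7, 8), (Rae, 8, 6), (Rae, 8, 7), (Rae, 8, 8), (Yan, 5, 5), (Yan, 5, 7), (Yan, 7, 5), (Yan, 7, 7)}.
σ[credits > credits2]: keep tuples satisfying credits > credits2 → {(Kim, 6, 1), (Kim, 8, 1), (Kim, 8, 6), (Rae, 7, 6), (Rae, 8, 6), (Rae, 8, 7), (Yan, 7, 5)}
Keep only column(s) sname, credits2 (2 duplicate(s) eliminated): {(Kim, 1), (Kim, 6), (Rae, 6), (Rae, 7), (Yan, 5)}

{(Kim, 1), (Kim, 6), (Rae, 6), (Rae, 7), (Yan, 5)}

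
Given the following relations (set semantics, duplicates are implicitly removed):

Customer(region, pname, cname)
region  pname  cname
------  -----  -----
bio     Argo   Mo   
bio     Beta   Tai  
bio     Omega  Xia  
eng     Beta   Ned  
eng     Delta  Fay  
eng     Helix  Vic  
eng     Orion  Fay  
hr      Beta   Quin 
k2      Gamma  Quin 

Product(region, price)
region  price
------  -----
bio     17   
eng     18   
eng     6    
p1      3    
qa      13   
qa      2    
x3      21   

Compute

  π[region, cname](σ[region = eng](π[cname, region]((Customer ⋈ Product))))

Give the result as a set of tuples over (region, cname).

Joining Customer and Product on region yields {(bio, Argo, Mo, 17), (bio, Beta, Tai, 17), (bio, Omega, Xia, 17), (eng, Beta, Ned, 18), (eng, Beta, Ned, 6), (eng, Delta, Fay, 18), (eng, Delta, Fay, 6), (eng, Helix, Vic, 18), (eng, Helix, Vic, 6), (eng, Orion, Fay, 18), (eng, Orion, Fay, 6)}.
π[cname, region]: project onto (cname, region) (5 duplicate(s) eliminated) → {(Fay, eng), (Mo, bio), (Ned, eng), (Tai, bio), (Vic, eng), (Xia, bio)}
σ[region = eng]: keep tuples satisfying region = eng → {(Fay, eng), (Ned, eng), (Vic, eng)}
π[region, cname]: project onto (region, cname) → {(eng, Fay), (eng, Ned), (eng, Vic)}

{(eng, Fay), (eng, Ned), (eng, Vic)}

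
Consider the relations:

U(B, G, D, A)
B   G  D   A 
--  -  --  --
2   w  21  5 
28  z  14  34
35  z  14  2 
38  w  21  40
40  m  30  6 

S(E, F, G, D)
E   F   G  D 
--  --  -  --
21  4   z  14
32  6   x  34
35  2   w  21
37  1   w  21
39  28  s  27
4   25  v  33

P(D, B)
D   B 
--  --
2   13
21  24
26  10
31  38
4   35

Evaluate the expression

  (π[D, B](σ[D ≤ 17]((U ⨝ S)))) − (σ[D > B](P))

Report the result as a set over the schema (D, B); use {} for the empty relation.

Natural join on G, D: {(2, w, 21, 5, 35, 2), (2, w, 21, 5, 37, 1), (28, z, 14, 34, 21, 4), (35, z, 14, 2, 21, 4), (38, w, 21, 40, 35, 2), (38, w, 21, 40, 37, 1)}
Selection D ≤ 17: {(28, z, 14, 34, 21, 4), (35, z, 14, 2, 21, 4)}
π[D, B]: project onto (D, B) → {(14, 28), (14, 35)}
Selection D > B: {(26, 10)}
Difference: {(14, 28), (14, 35)} with {(26, 10)} → {(14, 28), (14, 35)}

{(14, 28), (14, 35)}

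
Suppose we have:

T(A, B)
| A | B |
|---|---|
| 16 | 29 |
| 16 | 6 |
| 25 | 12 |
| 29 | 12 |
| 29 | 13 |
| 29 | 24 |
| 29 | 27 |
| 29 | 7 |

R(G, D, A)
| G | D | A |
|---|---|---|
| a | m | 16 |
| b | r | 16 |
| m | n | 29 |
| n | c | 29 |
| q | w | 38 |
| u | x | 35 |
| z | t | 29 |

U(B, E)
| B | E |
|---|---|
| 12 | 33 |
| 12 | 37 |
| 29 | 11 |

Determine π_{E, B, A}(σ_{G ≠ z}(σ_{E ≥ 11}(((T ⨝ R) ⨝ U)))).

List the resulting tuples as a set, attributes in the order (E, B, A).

{(11, 29, 16), (33, 12, 29), (37, 12, 29)}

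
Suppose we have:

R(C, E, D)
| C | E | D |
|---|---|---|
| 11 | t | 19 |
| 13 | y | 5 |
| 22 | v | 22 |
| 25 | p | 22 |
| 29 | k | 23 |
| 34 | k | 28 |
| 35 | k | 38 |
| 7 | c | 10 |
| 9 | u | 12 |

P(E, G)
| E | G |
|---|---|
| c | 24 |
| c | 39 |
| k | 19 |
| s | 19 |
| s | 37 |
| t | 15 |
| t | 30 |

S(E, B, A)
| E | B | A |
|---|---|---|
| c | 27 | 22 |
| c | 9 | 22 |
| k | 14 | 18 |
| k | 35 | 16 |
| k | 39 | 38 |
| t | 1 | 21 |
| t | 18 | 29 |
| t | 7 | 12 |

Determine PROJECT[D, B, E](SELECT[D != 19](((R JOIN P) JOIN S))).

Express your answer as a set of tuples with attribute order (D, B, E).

R ⋈ P (natural join on E): {(11, t, 19, 15), (11, t, 19, 30), (29, k, 23, 19), (34, k, 28, 19), (35, k, 38, 19), (7, c, 10, 24), (7, c, 10, 39)}
(R JOIN P) ⋈ S (natural join on E): {(11, t, 19, 15, 1, 21), (11, t, 19, 15, 18, 29), (11, t, 19, 15, 7, 12), (11, t, 19, 30, 1, 21), (11, t, 19, 30, 18, 29), (11, t, 19, 30, 7, 12), (29, k, 23, 19, 14, 18), (29, k, 23, 19, 35, 16), (29, k, 23, 19, 39, 38), (34, k, 28, 19, 14, 18), (34, k, 28, 19, 35, 16), (34, k, 28, 19, 39, 38), (35, k, 38, 19, 14, 18), (35, k, 38, 19, 35, 16), (35, k, 38, 19, 39, 38), (7, c, 10, 24, 27, 22), (7, c, 10, 24, 9, 22), (7, c, 10, 39, 27, 22), (7, c, 10, 39, 9, 22)}
Selection D != 19: {(29, k, 23, 19, 14, 18), (29, k, 23, 19, 35, 16), (29, k, 23, 19, 39, 38), (34, k, 28, 19, 14, 18), (34, k, 28, 19, 35, 16), (34, k, 28, 19, 39, 38), (35, k, 38, 19, 14, 18), (35, k, 38, 19, 35, 16), (35, k, 38, 19, 39, 38), (7, c, 10, 24, 27, 22), (7, c, 10, 24, 9, 22), (7, c, 10, 39, 27, 22), (7, c, 10, 39, 9, 22)}
Projecting to D, B, E (2 duplicate(s) eliminated): {(10, 27, c), (10, 9, c), (23, 14, k), (23, 35, k), (23, 39, k), (28, 14, k), (28, 35, k), (28, 39, k), (38, 14, k), (38, 35, k), (38, 39, k)}

{(10, 27, c), (10, 9, c), (23, 14, k), (23, 35, k), (23, 39, k), (28, 14, k), (28, 35, k), (28, 39, k), (38, 14, k), (38, 35, k), (38, 39, k)}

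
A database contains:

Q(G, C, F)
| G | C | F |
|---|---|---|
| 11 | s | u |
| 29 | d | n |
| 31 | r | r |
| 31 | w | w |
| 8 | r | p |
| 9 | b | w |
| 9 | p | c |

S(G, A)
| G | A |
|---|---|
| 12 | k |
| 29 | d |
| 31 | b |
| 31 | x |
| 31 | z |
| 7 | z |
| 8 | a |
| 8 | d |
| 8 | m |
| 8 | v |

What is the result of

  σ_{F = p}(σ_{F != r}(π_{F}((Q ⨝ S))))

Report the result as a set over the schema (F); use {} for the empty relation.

{p}

Joining Q and S on G yields {(29, d, n, d), (31, r, r, b), (31, r, r, x), (31, r, r, z), (31, w, w, b), (31, w, w, x), (31, w, w, z), (8, r, p, a), (8, r, p, d), (8, r, p, m), (8, r, p, v)}.
Keep only column(s) F (7 duplicate(s) eliminated): {n, p, r, w}
Filtering on F != r leaves {n, p, w}.
Filtering on F = p leaves {p}.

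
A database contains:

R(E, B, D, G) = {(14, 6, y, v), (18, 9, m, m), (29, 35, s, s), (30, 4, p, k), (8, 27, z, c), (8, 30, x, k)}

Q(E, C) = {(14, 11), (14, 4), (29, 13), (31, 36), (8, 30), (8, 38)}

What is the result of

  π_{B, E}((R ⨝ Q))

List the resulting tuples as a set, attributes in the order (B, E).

{(27, 8), (30, 8), (35, 29), (6, 14)}

Natural join on E: {(14, 6, y, v, 11), (14, 6, y, v, 4), (29, 35, s, s, 13), (8, 27, z, c, 30), (8, 27, z, c, 38), (8, 30, x, k, 30), (8, 30, x, k, 38)}
Keep only column(s) B, E (3 duplicate(s) eliminated): {(27, 8), (30, 8), (35, 29), (6, 14)}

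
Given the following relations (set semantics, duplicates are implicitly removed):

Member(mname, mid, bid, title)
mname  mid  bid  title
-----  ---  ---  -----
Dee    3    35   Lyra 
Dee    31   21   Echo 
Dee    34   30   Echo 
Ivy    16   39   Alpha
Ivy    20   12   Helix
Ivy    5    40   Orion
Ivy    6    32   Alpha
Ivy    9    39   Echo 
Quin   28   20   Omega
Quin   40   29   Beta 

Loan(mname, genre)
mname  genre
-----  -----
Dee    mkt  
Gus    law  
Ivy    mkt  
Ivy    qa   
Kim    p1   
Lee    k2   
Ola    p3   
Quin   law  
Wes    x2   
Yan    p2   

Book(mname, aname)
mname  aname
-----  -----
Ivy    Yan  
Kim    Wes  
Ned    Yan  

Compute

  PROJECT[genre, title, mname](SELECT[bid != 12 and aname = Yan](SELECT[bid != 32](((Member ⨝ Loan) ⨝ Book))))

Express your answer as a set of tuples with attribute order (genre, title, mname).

Member ⋈ Loan (natural join on mname): {(Dee, 3, 35, Lyra, mkt), (Dee, 31, 21, Echo, mkt), (Dee, 34, 30, Echo, mkt), (Ivy, 16, 39, Alpha, mkt), (Ivy, 16, 39, Alpha, qa), (Ivy, 20, 12, Helix, mkt), (Ivy, 20, 12, Helix, qa), (Ivy, 5, 40, Orion, mkt), (Ivy, 5, 40, Orion, qa), (Ivy, 6, 32, Alpha, mkt), (Ivy, 6, 32, Alpha, qa), (Ivy, 9, 39, Echo, mkt), (Ivy, 9, 39, Echo, qa), (Quin, 28, 20, Omega, law), (Quin, 40, 29, Beta, law)}
(Member ⨝ Loan) ⋈ Book (natural join on mname): {(Ivy, 16, 39, Alpha, mkt, Yan), (Ivy, 16, 39, Alpha, qa, Yan), (Ivy, 20, 12, Helix, mkt, Yan), (Ivy, 20, 12, Helix, qa, Yan), (Ivy, 5, 40, Orion, mkt, Yan), (Ivy, 5, 40, Orion, qa, Yan), (Ivy, 6, 32, Alpha, mkt, Yan), (Ivy, 6, 32, Alpha, qa, Yan), (Ivy, 9, 39, Echo, mkt, Yan), (Ivy, 9, 39, Echo, qa, Yan)}
Filtering on bid != 32 leaves {(Ivy, 16, 39, Alpha, mkt, Yan), (Ivy, 16, 39, Alpha, qa, Yan), (Ivy, 20, 12, Helix, mkt, Yan), (Ivy, 20, 12, Helix, qa, Yan), (Ivy, 5, 40, Orion, mkt, Yan), (Ivy, 5, 40, Orion, qa, Yan), (Ivy, 9, 39, Echo, mkt, Yan), (Ivy, 9, 39, Echo, qa, Yan)}.
Filtering on bid != 12 and aname = Yan leaves {(Ivy, 16, 39, Alpha, mkt, Yan), (Ivy, 16, 39, Alpha, qa, Yan), (Ivy, 5, 40, Orion, mkt, Yan), (Ivy, 5, 40, Orion, qa, Yan), (Ivy, 9, 39, Echo, mkt, Yan), (Ivy, 9, 39, Echo, qa, Yan)}.
π[genre, title, mname]: project onto (genre, title, mname) → {(mkt, Alpha, Ivy), (mkt, Echo, Ivy), (mkt, Orion, Ivy), (qa, Alpha, Ivy), (qa, Echo, Ivy), (qa, Orion, Ivy)}

{(mkt, Alpha, Ivy), (mkt, Echo, Ivy), (mkt, Orion, Ivy), (qa, Alpha, Ivy), (qa, Echo, Ivy), (qa, Orion, Ivy)}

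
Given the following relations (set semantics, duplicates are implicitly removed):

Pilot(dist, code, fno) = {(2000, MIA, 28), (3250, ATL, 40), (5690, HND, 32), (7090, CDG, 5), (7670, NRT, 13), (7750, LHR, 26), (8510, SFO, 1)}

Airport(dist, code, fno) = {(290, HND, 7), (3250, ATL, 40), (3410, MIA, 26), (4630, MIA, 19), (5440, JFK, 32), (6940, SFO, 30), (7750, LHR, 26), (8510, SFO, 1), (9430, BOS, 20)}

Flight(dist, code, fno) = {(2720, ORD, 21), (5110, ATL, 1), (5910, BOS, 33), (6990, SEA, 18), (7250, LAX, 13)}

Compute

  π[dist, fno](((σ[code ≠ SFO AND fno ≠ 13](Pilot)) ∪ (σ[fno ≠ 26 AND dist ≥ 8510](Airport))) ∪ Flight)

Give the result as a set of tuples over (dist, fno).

Apply σ_{code ≠ SFO AND fno ≠ 13}; surviving tuples: {(2000, MIA, 28), (3250, ATL, 40), (5690, HND, 32), (7090, CDG, 5), (7750, LHR, 26)}
Apply σ_{fno ≠ 26 AND dist ≥ 8510}; surviving tuples: {(8510, SFO, 1), (9430, BOS, 20)}
Union: {(2000, MIA, 28), (3250, ATL, 40), (5690, HND, 32), (7090, CDG, 5), (7750, LHR, 26)} with {(8510, SFO, 1), (9430, BOS, 20)} → {(2000, MIA, 28), (3250, ATL, 40), (5690, HND, 32), (7090, CDG, 5), (7750, LHR, 26), (8510, SFO, 1), (9430, BOS, 20)}
Union: {(2000, MIA, 28), (3250, ATL, 40), (5690, HND, 32), (7090, CDG, 5), (7750, LHR, 26), (8510, SFO, 1), (9430, BOS, 20)} with {(2720, ORD, 21), (5110, ATL, 1), (5910, BOS, 33), (6990, SEA, 18), (7250, LAX, 13)} → {(2000, MIA, 28), (2720, ORD, 21), (3250, ATL, 40), (5110, ATL, 1), (5690, HND, 32), (5910, BOS, 33), (6990, SEA, 18), (7090, CDG, 5), (7250, LAX, 13), (7750, LHR, 26), (8510, SFO, 1), (9430, BOS, 20)}
π[dist, fno]: project onto (dist, fno) → {(2000, 28), (2720, 21), (3250, 40), (5110, 1), (5690, 32), (5910, 33), (6990, 18), (7090, 5), (7250, 13), (7750, 26), (8510, 1), (9430, 20)}

{(2000, 28), (2720, 21), (3250, 40), (5110, 1), (5690, 32), (5910, 33), (6990, 18), (7090, 5), (7250, 13), (7750, 26), (8510, 1), (9430, 20)}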